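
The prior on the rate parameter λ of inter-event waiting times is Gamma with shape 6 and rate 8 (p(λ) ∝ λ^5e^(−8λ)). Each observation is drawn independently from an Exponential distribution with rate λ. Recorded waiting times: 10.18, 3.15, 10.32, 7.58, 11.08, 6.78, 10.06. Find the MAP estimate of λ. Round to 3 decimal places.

λ̂_MAP = 0.179

The Exponential(rate=λ) likelihood is ∝ λ^n e^(−λΣtᵢ). Here n = 7 and Σtᵢ = 10.18 + 3.15 + 10.32 + 7.58 + 11.08 + 6.78 + 10.06 = 59.15.
Posterior ∝ λ^5e^(−8λ) · λ^7e^(−59.15λ) = λ^12e^(−67.15λ), i.e. Gamma(13, 67.15).
Mode = (a−1)/b = 12/67.15 ≈ 0.179.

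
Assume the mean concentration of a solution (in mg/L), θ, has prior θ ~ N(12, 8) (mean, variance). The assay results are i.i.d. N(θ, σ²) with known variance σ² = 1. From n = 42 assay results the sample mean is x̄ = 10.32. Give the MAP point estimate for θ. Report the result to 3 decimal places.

θ̂_MAP = 10.325

n = 42, x̄ = 10.32.
For a Normal prior and Normal likelihood with known variance, the posterior is Normal; its mode equals its mean, the precision-weighted average.
Prior precision 1/σ₀² = 1/8 = 0.125; data precision n/σ² = 42/1 = 42.
θ̂ = (0.125·12 + 42·10.32) / (0.125 + 42) = 434.94/42.125 = 86988/8425 ≈ 10.325.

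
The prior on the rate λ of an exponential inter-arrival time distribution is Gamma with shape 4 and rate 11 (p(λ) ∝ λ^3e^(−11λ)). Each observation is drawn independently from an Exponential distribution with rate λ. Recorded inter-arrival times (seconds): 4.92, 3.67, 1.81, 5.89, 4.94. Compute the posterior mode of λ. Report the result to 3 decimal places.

The Exponential(rate=λ) likelihood is ∝ λ^n e^(−λΣtᵢ). Here n = 5 and Σtᵢ = 4.92 + 3.67 + 1.81 + 5.89 + 4.94 = 21.23.
Posterior ∝ λ^3e^(−11λ) · λ^5e^(−21.23λ) = λ^8e^(−32.23λ), i.e. Gamma(9, 32.23).
Mode = (a−1)/b = 8/32.23 ≈ 0.248.

λ̂_MAP = 0.248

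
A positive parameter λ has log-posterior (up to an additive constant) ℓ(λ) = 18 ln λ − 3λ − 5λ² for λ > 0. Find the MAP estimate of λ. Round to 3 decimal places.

λ̂_MAP = 1.200

ℓ'(λ) = 18/λ − 3 − 10λ. Setting this to zero and multiplying by λ: 10λ² + 3λ − 18 = 0.
λ = (−3 + √(3² + 4·10·18)) / (2·10) = (−3 + √729) / 20 = (−3 + 27)/20 = 6/5.
ℓ''(λ) = −18/λ² − 10 < 0, confirming a maximum.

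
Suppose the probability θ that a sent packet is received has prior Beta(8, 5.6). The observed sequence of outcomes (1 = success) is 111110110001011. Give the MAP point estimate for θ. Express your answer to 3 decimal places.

Prior: Beta(8, 5.6).
Data: 10 successes in 15 trials (from the sequence). The binomial likelihood contributes θ^10(1−θ)^5, so the posterior is Beta(8+10, 5.6+5) = Beta(18, 10.6).
For Beta(a, b) with a, b > 1 the mode is (a−1)/(a+b−2) = 17/26.6 ≈ 0.639.

θ̂_MAP = 0.639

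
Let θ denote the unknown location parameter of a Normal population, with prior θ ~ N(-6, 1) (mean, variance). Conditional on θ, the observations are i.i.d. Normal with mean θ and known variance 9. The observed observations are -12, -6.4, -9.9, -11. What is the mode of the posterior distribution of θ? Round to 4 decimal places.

n = 4; x̄ = ((-12) + (-6.4) + (-9.9) + (-11))/4 = -39.3/4 = -9.825.
For a Normal prior and Normal likelihood with known variance, the posterior is Normal; its mode equals its mean, the precision-weighted average.
Prior precision 1/σ₀² = 1/1 = 1; data precision n/σ² = 4/9.
θ̂ = (1·(-6) + (4/9)·(-9.825)) / (1 + 4/9) = (-311/30)/(13/9) = -933/130 ≈ -7.1769.

θ̂_MAP = -7.1769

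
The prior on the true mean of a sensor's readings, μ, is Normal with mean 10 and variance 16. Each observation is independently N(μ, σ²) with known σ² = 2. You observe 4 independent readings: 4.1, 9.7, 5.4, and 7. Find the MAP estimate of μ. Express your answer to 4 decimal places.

n = 4; x̄ = (4.1 + 9.7 + 5.4 + 7)/4 = 26.2/4 = 6.55.
For a Normal prior and Normal likelihood with known variance, the posterior is Normal; its mode equals its mean, the precision-weighted average.
Prior precision 1/σ₀² = 1/16 = 0.0625; data precision n/σ² = 4/2 = 2.
μ̂ = (0.0625·10 + 2·6.55) / (0.0625 + 2) = 13.725/2.0625 = 366/55 ≈ 6.6545.

μ̂_MAP = 6.6545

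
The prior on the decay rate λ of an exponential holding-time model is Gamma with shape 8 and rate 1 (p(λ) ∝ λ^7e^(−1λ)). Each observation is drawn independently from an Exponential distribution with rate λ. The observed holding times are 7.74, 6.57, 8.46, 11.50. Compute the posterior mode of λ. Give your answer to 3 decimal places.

λ̂_MAP = 0.312

The Exponential(rate=λ) likelihood is ∝ λ^n e^(−λΣtᵢ). Here n = 4 and Σtᵢ = 7.74 + 6.57 + 8.46 + 11.50 = 34.27.
Posterior ∝ λ^7e^(−1λ) · λ^4e^(−34.27λ) = λ^11e^(−35.27λ), i.e. Gamma(12, 35.27).
Mode = (a−1)/b = 11/35.27 ≈ 0.312.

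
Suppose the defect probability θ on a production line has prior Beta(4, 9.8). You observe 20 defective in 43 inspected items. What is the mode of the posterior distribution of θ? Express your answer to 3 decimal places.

θ̂_MAP = 0.420

Prior: Beta(4, 9.8).
Data: 20 successes in 43 trials. The binomial likelihood contributes θ^20(1−θ)^23, so the posterior is Beta(4+20, 9.8+23) = Beta(24, 32.8).
For Beta(a, b) with a, b > 1 the mode is (a−1)/(a+b−2) = 23/54.8 ≈ 0.420.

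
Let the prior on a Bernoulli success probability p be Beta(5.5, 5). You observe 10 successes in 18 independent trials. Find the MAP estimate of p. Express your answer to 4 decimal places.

p̂_MAP = 0.5472

Prior: Beta(5.5, 5).
Data: 10 successes in 18 trials. The binomial likelihood contributes p^10(1−p)^8, so the posterior is Beta(5.5+10, 5+8) = Beta(15.5, 13).
For Beta(a, b) with a, b > 1 the mode is (a−1)/(a+b−2) = 14.5/26.5 ≈ 0.5472.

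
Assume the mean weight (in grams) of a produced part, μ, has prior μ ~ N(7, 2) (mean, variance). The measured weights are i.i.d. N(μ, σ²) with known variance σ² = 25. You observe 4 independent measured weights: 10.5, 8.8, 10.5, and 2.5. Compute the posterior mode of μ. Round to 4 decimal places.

μ̂_MAP = 7.2606

n = 4; x̄ = (10.5 + 8.8 + 10.5 + 2.5)/4 = 32.3/4 = 8.075.
For a Normal prior and Normal likelihood with known variance, the posterior is Normal; its mode equals its mean, the precision-weighted average.
Prior precision 1/σ₀² = 1/2 = 0.5; data precision n/σ² = 4/25 = 0.16.
μ̂ = (0.5·7 + 0.16·8.075) / (0.5 + 0.16) = 4.792/0.66 = 1198/165 ≈ 7.2606.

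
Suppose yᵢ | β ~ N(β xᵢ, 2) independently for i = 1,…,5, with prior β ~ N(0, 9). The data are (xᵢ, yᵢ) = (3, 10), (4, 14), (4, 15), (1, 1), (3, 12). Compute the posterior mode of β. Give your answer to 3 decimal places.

log p(β | y) = −Σ(yᵢ − βxᵢ)²/(2·2) − β²/(2·9) + const.
Setting the derivative to zero: Σxᵢ(yᵢ − βxᵢ)/2 − β/9 = 0, so β = Σxᵢyᵢ / (Σxᵢ² + σ²/τ²).
Σxᵢyᵢ = 3·10 + 4·14 + 4·15 + 1·1 + 3·12 = 183; Σxᵢ² = 51; σ²/τ² = 2/9.
β̂_MAP = 183 / (51 + 2/9) = 183/(461/9) = 1647/461 ≈ 3.573.

β̂_MAP = 3.573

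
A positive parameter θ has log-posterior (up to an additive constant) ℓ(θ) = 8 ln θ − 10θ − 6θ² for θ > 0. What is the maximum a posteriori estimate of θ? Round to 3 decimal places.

θ̂_MAP = 0.500

ℓ'(θ) = 8/θ − 10 − 12θ. Setting this to zero and multiplying by θ: 12θ² + 10θ − 8 = 0.
θ = (−10 + √(10² + 4·12·8)) / (2·12) = (−10 + √484) / 24 = (−10 + 22)/24 = 1/2.
ℓ''(θ) = −8/θ² − 12 < 0, confirming a maximum.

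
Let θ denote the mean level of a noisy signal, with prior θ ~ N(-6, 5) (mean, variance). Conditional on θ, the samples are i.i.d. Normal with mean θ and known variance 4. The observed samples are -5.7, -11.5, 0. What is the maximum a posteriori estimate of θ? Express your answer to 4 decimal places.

n = 3; x̄ = ((-5.7) + (-11.5) + 0)/3 = -17.2/3 = -86/15 ≈ -5.7333.
For a Normal prior and Normal likelihood with known variance, the posterior is Normal; its mode equals its mean, the precision-weighted average.
Prior precision 1/σ₀² = 1/5 = 0.2; data precision n/σ² = 3/4 = 0.75.
θ̂ = (0.2·(-6) + 0.75·(-86/15)) / (0.2 + 0.75) = (-5.5)/0.95 = -110/19 ≈ -5.7895.

θ̂_MAP = -5.7895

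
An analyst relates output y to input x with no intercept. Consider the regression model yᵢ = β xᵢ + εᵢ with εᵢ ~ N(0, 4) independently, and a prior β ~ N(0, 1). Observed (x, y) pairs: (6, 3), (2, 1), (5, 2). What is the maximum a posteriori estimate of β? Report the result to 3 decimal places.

β̂_MAP = 0.435

log p(β | y) = −Σ(yᵢ − βxᵢ)²/(2·4) − β²/(2·1) + const.
Setting the derivative to zero: Σxᵢ(yᵢ − βxᵢ)/4 − β/1 = 0, so β = Σxᵢyᵢ / (Σxᵢ² + σ²/τ²).
Σxᵢyᵢ = 6·3 + 2·1 + 5·2 = 30; Σxᵢ² = 65; σ²/τ² = 4.
β̂_MAP = 30 / (65 + 4) = 30/69 ≈ 0.435.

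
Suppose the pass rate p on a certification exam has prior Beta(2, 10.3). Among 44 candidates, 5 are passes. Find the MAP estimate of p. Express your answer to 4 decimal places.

p̂_MAP = 0.1105

Prior: Beta(2, 10.3).
Data: 5 successes in 44 trials. The binomial likelihood contributes p^5(1−p)^39, so the posterior is Beta(2+5, 10.3+39) = Beta(7, 49.3).
For Beta(a, b) with a, b > 1 the mode is (a−1)/(a+b−2) = 6/54.3 ≈ 0.1105.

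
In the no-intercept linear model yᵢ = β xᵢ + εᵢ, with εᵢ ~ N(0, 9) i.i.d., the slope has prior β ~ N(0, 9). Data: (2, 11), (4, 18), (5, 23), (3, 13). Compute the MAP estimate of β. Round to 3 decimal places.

β̂_MAP = 4.509

log p(β | y) = −Σ(yᵢ − βxᵢ)²/(2·9) − β²/(2·9) + const.
Setting the derivative to zero: Σxᵢ(yᵢ − βxᵢ)/9 − β/9 = 0, so β = Σxᵢyᵢ / (Σxᵢ² + σ²/τ²).
Σxᵢyᵢ = 2·11 + 4·18 + 5·23 + 3·13 = 248; Σxᵢ² = 54; σ²/τ² = 1.
β̂_MAP = 248 / (54 + 1) = 248/55 ≈ 4.509.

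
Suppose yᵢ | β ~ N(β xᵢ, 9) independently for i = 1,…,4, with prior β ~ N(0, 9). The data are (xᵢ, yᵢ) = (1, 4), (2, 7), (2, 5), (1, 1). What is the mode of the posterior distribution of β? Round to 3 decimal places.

β̂_MAP = 2.636

log p(β | y) = −Σ(yᵢ − βxᵢ)²/(2·9) − β²/(2·9) + const.
Setting the derivative to zero: Σxᵢ(yᵢ − βxᵢ)/9 − β/9 = 0, so β = Σxᵢyᵢ / (Σxᵢ² + σ²/τ²).
Σxᵢyᵢ = 1·4 + 2·7 + 2·5 + 1·1 = 29; Σxᵢ² = 10; σ²/τ² = 1.
β̂_MAP = 29 / (10 + 1) = 29/11 ≈ 2.636.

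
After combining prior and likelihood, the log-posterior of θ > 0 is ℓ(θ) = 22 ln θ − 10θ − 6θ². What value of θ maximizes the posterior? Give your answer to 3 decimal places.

ℓ'(θ) = 22/θ − 10 − 12θ. Setting this to zero and multiplying by θ: 12θ² + 10θ − 22 = 0.
θ = (−10 + √(10² + 4·12·22)) / (2·12) = (−10 + √1156) / 24 = (−10 + 34)/24 = 1.
ℓ''(θ) = −22/θ² − 12 < 0, confirming a maximum.

θ̂_MAP = 1.000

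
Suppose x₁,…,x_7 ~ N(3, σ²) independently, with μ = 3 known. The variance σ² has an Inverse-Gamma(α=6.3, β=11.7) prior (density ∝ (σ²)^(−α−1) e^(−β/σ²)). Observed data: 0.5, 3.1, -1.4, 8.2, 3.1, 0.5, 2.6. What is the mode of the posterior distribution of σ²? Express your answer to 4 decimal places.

Sum of squared deviations about the known mean: SS = (0.5−3)² + (3.1−3)² + (-1.4−3)² + (8.2−3)² + (3.1−3)² + (0.5−3)² + (2.6−3)² = 59.08.
The Normal likelihood contributes (σ²)^(−n/2) exp(−SS/(2σ²)), so the posterior is Inverse-Gamma(α + n/2, β + SS/2) = Inverse-Gamma(9.8, 41.24).
The mode of Inverse-Gamma(a, b) is b/(a+1) = 41.24/10.8 ≈ 3.8185.

σ̂²_MAP = 3.8185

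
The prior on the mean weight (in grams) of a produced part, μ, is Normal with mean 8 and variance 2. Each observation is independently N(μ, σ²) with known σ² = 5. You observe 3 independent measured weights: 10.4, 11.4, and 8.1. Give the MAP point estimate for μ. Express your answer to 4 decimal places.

n = 3; x̄ = (10.4 + 11.4 + 8.1)/3 = 29.9/3 = 299/30 ≈ 9.9667.
For a Normal prior and Normal likelihood with known variance, the posterior is Normal; its mode equals its mean, the precision-weighted average.
Prior precision 1/σ₀² = 1/2 = 0.5; data precision n/σ² = 3/5 = 0.6.
μ̂ = (0.5·8 + 0.6·(299/30)) / (0.5 + 0.6) = 9.98/1.1 = 499/55 ≈ 9.0727.

μ̂_MAP = 9.0727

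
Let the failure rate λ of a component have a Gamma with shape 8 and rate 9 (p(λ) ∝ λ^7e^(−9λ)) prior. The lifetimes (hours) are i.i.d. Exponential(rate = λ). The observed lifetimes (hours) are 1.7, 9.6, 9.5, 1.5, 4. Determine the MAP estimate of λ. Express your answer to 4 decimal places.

λ̂_MAP = 0.3399

The Exponential(rate=λ) likelihood is ∝ λ^n e^(−λΣtᵢ). Here n = 5 and Σtᵢ = 1.7 + 9.6 + 9.5 + 1.5 + 4 = 26.3.
Posterior ∝ λ^7e^(−9λ) · λ^5e^(−26.3λ) = λ^12e^(−35.3λ), i.e. Gamma(13, 35.3).
Mode = (a−1)/b = 12/35.3 ≈ 0.3399.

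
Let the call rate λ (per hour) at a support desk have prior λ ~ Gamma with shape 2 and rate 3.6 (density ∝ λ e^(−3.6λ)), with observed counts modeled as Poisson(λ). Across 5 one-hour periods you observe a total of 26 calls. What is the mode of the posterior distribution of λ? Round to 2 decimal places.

Σxᵢ = 26, n = 5.
Posterior ∝ λe^(−3.6λ) · λ^26e^(−5λ) = λ^27e^(−8.6λ), i.e. Gamma(shape=28, rate=8.6).
The mode of a Gamma(a, b) with a ≥ 1 (shape–rate) is (a−1)/b = 27/8.6 ≈ 3.14.

λ̂_MAP = 3.14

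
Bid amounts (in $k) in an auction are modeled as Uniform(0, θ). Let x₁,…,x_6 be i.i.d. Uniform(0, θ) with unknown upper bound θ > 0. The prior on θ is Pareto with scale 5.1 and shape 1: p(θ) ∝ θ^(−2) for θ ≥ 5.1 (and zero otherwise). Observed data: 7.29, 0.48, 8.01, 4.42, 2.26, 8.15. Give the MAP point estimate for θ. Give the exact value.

θ̂_MAP = 8.15

The Uniform(0, θ) likelihood is θ^(−n) for θ ≥ max(xᵢ), zero otherwise. Here max(xᵢ) = 8.15.
Posterior ∝ θ^(−2) · θ^(−6) = θ^(−8) on θ ≥ max(5.1, 8.15) = 8.15.
This density is strictly decreasing in θ, so the posterior mode lies at the lower boundary of the support.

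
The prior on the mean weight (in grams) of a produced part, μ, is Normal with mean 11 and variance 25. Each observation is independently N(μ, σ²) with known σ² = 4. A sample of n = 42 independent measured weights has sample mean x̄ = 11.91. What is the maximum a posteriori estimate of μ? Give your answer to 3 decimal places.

n = 42, x̄ = 11.91.
For a Normal prior and Normal likelihood with known variance, the posterior is Normal; its mode equals its mean, the precision-weighted average.
Prior precision 1/σ₀² = 1/25 = 0.04; data precision n/σ² = 42/4 = 10.5.
μ̂ = (0.04·11 + 10.5·11.91) / (0.04 + 10.5) = 125.495/10.54 = 25099/2108 ≈ 11.907.

μ̂_MAP = 11.907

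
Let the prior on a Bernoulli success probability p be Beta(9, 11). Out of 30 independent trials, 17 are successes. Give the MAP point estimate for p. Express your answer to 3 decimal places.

Prior: Beta(9, 11).
Data: 17 successes in 30 trials. The binomial likelihood contributes p^17(1−p)^13, so the posterior is Beta(9+17, 11+13) = Beta(26, 24).
For Beta(a, b) with a, b > 1 the mode is (a−1)/(a+b−2) = 25/48 ≈ 0.521.

p̂_MAP = 0.521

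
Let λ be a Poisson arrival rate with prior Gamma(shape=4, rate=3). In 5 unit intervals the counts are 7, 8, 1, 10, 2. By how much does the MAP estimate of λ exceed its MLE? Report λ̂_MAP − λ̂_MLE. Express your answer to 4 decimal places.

MAP − MLE = -1.7250

Σxᵢ = 28. Posterior is Gamma(32, 8); MAP = (32−1)/8 = 31/8 ≈ 3.87500.
MLE = x̄ = 28/5 ≈ 5.60000.
Difference = 31/8 − 28/5 = -69/40 ≈ -1.7250.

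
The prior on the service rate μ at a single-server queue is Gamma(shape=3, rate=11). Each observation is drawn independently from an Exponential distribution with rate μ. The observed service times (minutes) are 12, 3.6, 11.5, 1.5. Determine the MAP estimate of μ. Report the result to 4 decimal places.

The Exponential(rate=μ) likelihood is ∝ μ^n e^(−μΣtᵢ). Here n = 4 and Σtᵢ = 12 + 3.6 + 11.5 + 1.5 = 28.6.
Posterior ∝ μ^2e^(−11μ) · μ^4e^(−28.6μ) = μ^6e^(−39.6μ), i.e. Gamma(7, 39.6).
Mode = (a−1)/b = 6/39.6 ≈ 0.1515.

μ̂_MAP = 0.1515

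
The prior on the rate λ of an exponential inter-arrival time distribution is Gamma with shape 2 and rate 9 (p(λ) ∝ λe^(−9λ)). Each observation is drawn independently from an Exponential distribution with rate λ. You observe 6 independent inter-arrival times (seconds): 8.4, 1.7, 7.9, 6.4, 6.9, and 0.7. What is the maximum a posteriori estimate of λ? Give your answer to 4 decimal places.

λ̂_MAP = 0.1707

The Exponential(rate=λ) likelihood is ∝ λ^n e^(−λΣtᵢ). Here n = 6 and Σtᵢ = 8.4 + 1.7 + 7.9 + 6.4 + 6.9 + 0.7 = 32.
Posterior ∝ λe^(−9λ) · λ^6e^(−32λ) = λ^7e^(−41λ), i.e. Gamma(8, 41).
Mode = (a−1)/b = 7/41 ≈ 0.1707.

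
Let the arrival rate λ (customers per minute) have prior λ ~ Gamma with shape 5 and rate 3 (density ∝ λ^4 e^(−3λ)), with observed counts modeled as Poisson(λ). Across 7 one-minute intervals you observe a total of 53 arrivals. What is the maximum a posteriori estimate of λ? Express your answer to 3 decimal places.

λ̂_MAP = 5.700

Σxᵢ = 53, n = 7.
Posterior ∝ λ^4e^(−3λ) · λ^53e^(−7λ) = λ^57e^(−10λ), i.e. Gamma(shape=58, rate=10).
The mode of a Gamma(a, b) with a ≥ 1 (shape–rate) is (a−1)/b = 57/10 ≈ 5.700.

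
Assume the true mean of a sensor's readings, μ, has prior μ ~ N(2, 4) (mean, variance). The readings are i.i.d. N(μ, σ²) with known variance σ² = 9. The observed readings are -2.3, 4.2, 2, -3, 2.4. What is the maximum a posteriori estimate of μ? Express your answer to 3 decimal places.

μ̂_MAP = 1.076

n = 5; x̄ = ((-2.3) + 4.2 + 2 + (-3) + 2.4)/5 = 3.3/5 = 0.66.
For a Normal prior and Normal likelihood with known variance, the posterior is Normal; its mode equals its mean, the precision-weighted average.
Prior precision 1/σ₀² = 1/4 = 0.25; data precision n/σ² = 5/9.
μ̂ = (0.25·2 + (5/9)·0.66) / (0.25 + 5/9) = (13/15)/(29/36) = 156/145 ≈ 1.076.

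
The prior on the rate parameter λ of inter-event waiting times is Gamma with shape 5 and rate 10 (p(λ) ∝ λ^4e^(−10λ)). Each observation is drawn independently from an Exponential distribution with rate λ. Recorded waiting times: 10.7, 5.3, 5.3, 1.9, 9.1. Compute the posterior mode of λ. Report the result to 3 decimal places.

λ̂_MAP = 0.213

The Exponential(rate=λ) likelihood is ∝ λ^n e^(−λΣtᵢ). Here n = 5 and Σtᵢ = 10.7 + 5.3 + 5.3 + 1.9 + 9.1 = 32.3.
Posterior ∝ λ^4e^(−10λ) · λ^5e^(−32.3λ) = λ^9e^(−42.3λ), i.e. Gamma(10, 42.3).
Mode = (a−1)/b = 9/42.3 ≈ 0.213.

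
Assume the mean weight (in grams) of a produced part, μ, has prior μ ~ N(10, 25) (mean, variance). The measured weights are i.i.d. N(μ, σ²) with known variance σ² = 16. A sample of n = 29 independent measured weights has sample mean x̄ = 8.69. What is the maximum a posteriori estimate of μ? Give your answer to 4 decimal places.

n = 29, x̄ = 8.69.
For a Normal prior and Normal likelihood with known variance, the posterior is Normal; its mode equals its mean, the precision-weighted average.
Prior precision 1/σ₀² = 1/25 = 0.04; data precision n/σ² = 29/16 = 1.8125.
μ̂ = (0.04·10 + 1.8125·8.69) / (0.04 + 1.8125) = 16.150625/1.8525 = 25841/2964 ≈ 8.7183.

μ̂_MAP = 8.7183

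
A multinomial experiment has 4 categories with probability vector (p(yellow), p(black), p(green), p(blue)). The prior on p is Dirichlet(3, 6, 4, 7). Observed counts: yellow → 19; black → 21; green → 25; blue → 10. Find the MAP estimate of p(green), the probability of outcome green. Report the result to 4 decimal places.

The posterior is Dirichlet(αᵢ + nᵢ) = Dirichlet(22, 27, 29, 17).
For a Dirichlet(a₁,…,a_K) with all aᵢ > 1, the mode has j-th component (aⱼ − 1)/(Σaᵢ − K).
Here Σaᵢ = 95 and K = 4, so p(green) = (29 − 1)/(95 − 4) = 28/91 ≈ 0.3077.

MAP estimate of p(green) = 0.3077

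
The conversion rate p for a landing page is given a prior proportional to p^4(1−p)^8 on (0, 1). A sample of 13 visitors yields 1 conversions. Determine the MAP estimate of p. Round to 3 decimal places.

The prior density ∝ p^4(1−p)^8 is the kernel of Beta(5, 9).
Data: 1 success in 13 trials. The binomial likelihood contributes p(1−p)^12, so the posterior is Beta(5+1, 9+12) = Beta(6, 21).
For Beta(a, b) with a, b > 1 the mode is (a−1)/(a+b−2) = 5/25 ≈ 0.200.

p̂_MAP = 0.200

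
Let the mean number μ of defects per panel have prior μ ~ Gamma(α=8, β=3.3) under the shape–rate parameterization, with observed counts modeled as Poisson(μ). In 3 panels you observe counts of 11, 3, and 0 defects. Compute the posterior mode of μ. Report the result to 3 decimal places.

μ̂_MAP = 3.333

Σxᵢ = 11+3+0 = 14, with n = 3.
Posterior ∝ μ^7e^(−3.3μ) · μ^14e^(−3μ) = μ^21e^(−6.3μ), i.e. Gamma(shape=22, rate=6.3).
The mode of a Gamma(a, b) with a ≥ 1 (shape–rate) is (a−1)/b = 21/6.3 ≈ 3.333.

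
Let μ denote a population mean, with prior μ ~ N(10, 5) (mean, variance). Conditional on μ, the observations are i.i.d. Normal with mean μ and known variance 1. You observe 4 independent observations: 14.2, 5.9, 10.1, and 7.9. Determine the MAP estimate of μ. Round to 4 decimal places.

n = 4; x̄ = (14.2 + 5.9 + 10.1 + 7.9)/4 = 38.1/4 = 9.525.
For a Normal prior and Normal likelihood with known variance, the posterior is Normal; its mode equals its mean, the precision-weighted average.
Prior precision 1/σ₀² = 1/5 = 0.2; data precision n/σ² = 4/1 = 4.
μ̂ = (0.2·10 + 4·9.525) / (0.2 + 4) = 40.1/4.2 = 401/42 ≈ 9.5476.

μ̂_MAP = 9.5476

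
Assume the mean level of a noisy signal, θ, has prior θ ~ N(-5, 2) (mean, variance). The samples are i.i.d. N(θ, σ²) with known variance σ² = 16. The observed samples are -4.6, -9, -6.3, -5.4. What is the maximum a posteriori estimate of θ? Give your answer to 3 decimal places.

θ̂_MAP = -5.442

n = 4; x̄ = ((-4.6) + (-9) + (-6.3) + (-5.4))/4 = -25.3/4 = -6.325.
For a Normal prior and Normal likelihood with known variance, the posterior is Normal; its mode equals its mean, the precision-weighted average.
Prior precision 1/σ₀² = 1/2 = 0.5; data precision n/σ² = 4/16 = 0.25.
θ̂ = (0.5·(-5) + 0.25·(-6.325)) / (0.5 + 0.25) = (-4.08125)/0.75 = -653/120 ≈ -5.442.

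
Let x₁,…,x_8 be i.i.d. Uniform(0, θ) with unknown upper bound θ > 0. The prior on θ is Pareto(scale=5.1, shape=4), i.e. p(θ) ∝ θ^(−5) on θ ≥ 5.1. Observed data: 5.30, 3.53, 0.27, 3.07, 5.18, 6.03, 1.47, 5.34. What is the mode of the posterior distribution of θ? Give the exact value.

The Uniform(0, θ) likelihood is θ^(−n) for θ ≥ max(xᵢ), zero otherwise. Here max(xᵢ) = 6.03.
Posterior ∝ θ^(−5) · θ^(−8) = θ^(−13) on θ ≥ max(5.1, 6.03) = 6.03.
This density is strictly decreasing in θ, so the posterior mode lies at the lower boundary of the support.

θ̂_MAP = 6.03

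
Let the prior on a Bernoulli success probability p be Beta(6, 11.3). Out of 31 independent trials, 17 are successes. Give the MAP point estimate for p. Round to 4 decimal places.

p̂_MAP = 0.4752

Prior: Beta(6, 11.3).
Data: 17 successes in 31 trials. The binomial likelihood contributes p^17(1−p)^14, so the posterior is Beta(6+17, 11.3+14) = Beta(23, 25.3).
For Beta(a, b) with a, b > 1 the mode is (a−1)/(a+b−2) = 22/46.3 ≈ 0.4752.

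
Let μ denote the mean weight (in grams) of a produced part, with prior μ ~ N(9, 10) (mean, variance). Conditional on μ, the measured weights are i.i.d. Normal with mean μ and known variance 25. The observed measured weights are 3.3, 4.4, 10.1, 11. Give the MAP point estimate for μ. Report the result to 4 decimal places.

μ̂_MAP = 7.8923

n = 4; x̄ = (3.3 + 4.4 + 10.1 + 11)/4 = 28.8/4 = 7.2.
For a Normal prior and Normal likelihood with known variance, the posterior is Normal; its mode equals its mean, the precision-weighted average.
Prior precision 1/σ₀² = 1/10 = 0.1; data precision n/σ² = 4/25 = 0.16.
μ̂ = (0.1·9 + 0.16·7.2) / (0.1 + 0.16) = 2.052/0.26 = 513/65 ≈ 7.8923.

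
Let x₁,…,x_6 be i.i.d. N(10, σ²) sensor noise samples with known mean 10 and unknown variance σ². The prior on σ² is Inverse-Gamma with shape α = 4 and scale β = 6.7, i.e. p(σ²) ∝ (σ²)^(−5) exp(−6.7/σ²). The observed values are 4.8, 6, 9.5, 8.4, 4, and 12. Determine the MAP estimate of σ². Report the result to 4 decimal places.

Sum of squared deviations about the known mean: SS = (4.8−10)² + (6−10)² + (9.5−10)² + (8.4−10)² + (4−10)² + (12−10)² = 85.85.
The Normal likelihood contributes (σ²)^(−n/2) exp(−SS/(2σ²)), so the posterior is Inverse-Gamma(α + n/2, β + SS/2) = Inverse-Gamma(7, 49.625).
The mode of Inverse-Gamma(a, b) is b/(a+1) = 49.625/8 ≈ 6.2031.

σ̂²_MAP = 6.2031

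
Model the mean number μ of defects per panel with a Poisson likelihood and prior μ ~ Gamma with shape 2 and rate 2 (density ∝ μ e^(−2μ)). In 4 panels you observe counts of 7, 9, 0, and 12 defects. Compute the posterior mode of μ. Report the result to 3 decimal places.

μ̂_MAP = 4.833

Σxᵢ = 7+9+0+12 = 28, with n = 4.
Posterior ∝ μe^(−2μ) · μ^28e^(−4μ) = μ^29e^(−6μ), i.e. Gamma(shape=30, rate=6).
The mode of a Gamma(a, b) with a ≥ 1 (shape–rate) is (a−1)/b = 29/6 ≈ 4.833.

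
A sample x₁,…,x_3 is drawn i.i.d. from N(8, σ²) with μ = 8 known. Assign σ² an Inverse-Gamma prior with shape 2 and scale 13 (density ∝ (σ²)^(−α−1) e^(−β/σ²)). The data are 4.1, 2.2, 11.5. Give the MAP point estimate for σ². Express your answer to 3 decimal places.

Sum of squared deviations about the known mean: SS = (4.1−8)² + (2.2−8)² + (11.5−8)² = 61.1.
The Normal likelihood contributes (σ²)^(−n/2) exp(−SS/(2σ²)), so the posterior is Inverse-Gamma(α + n/2, β + SS/2) = Inverse-Gamma(3.5, 43.55).
The mode of Inverse-Gamma(a, b) is b/(a+1) = 43.55/4.5 ≈ 9.678.

σ̂²_MAP = 9.678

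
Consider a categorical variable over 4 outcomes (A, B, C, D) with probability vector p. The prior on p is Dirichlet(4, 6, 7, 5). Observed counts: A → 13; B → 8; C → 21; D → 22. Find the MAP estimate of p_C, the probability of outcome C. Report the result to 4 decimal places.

The posterior is Dirichlet(αᵢ + nᵢ) = Dirichlet(17, 14, 28, 27).
For a Dirichlet(a₁,…,a_K) with all aᵢ > 1, the mode has j-th component (aⱼ − 1)/(Σaᵢ − K).
Here Σaᵢ = 86 and K = 4, so p_C = (28 − 1)/(86 − 4) = 27/82 ≈ 0.3293.

MAP estimate of p_C = 0.3293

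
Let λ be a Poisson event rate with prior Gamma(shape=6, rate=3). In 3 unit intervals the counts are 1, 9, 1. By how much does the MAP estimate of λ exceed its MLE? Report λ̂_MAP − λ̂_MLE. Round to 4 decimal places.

Σxᵢ = 11. Posterior is Gamma(17, 6); MAP = (17−1)/6 = 16/6 ≈ 2.66667.
MLE = x̄ = 11/3 ≈ 3.66667.
Difference = 16/6 − 11/3 = -1 ≈ -1.0000.

MAP − MLE = -1.0000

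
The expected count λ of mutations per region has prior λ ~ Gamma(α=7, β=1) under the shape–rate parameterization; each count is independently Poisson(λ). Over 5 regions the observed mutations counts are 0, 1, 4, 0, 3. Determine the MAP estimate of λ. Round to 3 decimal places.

λ̂_MAP = 2.333

Σxᵢ = 0+1+4+0+3 = 8, with n = 5.
Posterior ∝ λ^6e^(−1λ) · λ^8e^(−5λ) = λ^14e^(−6λ), i.e. Gamma(shape=15, rate=6).
The mode of a Gamma(a, b) with a ≥ 1 (shape–rate) is (a−1)/b = 14/6 ≈ 2.333.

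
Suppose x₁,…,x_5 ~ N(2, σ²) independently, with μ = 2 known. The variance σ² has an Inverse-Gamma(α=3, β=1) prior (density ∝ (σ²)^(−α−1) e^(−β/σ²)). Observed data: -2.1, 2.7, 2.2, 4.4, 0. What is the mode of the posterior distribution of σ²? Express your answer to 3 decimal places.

Sum of squared deviations about the known mean: SS = (-2.1−2)² + (2.7−2)² + (2.2−2)² + (4.4−2)² + (0−2)² = 27.1.
The Normal likelihood contributes (σ²)^(−n/2) exp(−SS/(2σ²)), so the posterior is Inverse-Gamma(α + n/2, β + SS/2) = Inverse-Gamma(5.5, 14.55).
The mode of Inverse-Gamma(a, b) is b/(a+1) = 14.55/6.5 ≈ 2.238.

σ̂²_MAP = 2.238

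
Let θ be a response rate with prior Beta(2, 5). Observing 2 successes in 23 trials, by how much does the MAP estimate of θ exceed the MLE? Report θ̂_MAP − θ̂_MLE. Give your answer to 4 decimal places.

MAP − MLE = 0.0202

Posterior is Beta(4, 26); MAP = (4−1)/(30−2) = 3/28 ≈ 0.10714.
MLE ignores the prior: θ̂_MLE = k/n = 2/23 ≈ 0.08696.
Difference = 3/28 − 2/23 = 13/644 ≈ 0.0202.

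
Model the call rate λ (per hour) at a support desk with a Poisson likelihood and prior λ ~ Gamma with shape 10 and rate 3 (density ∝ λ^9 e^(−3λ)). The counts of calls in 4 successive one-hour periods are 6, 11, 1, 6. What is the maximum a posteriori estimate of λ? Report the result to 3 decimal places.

Σxᵢ = 6+11+1+6 = 24, with n = 4.
Posterior ∝ λ^9e^(−3λ) · λ^24e^(−4λ) = λ^33e^(−7λ), i.e. Gamma(shape=34, rate=7).
The mode of a Gamma(a, b) with a ≥ 1 (shape–rate) is (a−1)/b = 33/7 ≈ 4.714.

λ̂_MAP = 4.714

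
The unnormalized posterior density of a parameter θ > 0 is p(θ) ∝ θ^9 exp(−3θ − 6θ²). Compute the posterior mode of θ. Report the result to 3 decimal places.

θ̂_MAP = 0.750

ℓ'(θ) = 9/θ − 3 − 12θ. Setting this to zero and multiplying by θ: 12θ² + 3θ − 9 = 0.
θ = (−3 + √(3² + 4·12·9)) / (2·12) = (−3 + √441) / 24 = (−3 + 21)/24 = 3/4.
ℓ''(θ) = −9/θ² − 12 < 0, confirming a maximum.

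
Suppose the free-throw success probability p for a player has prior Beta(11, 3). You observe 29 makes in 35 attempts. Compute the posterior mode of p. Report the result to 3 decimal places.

p̂_MAP = 0.830

Prior: Beta(11, 3).
Data: 29 successes in 35 trials. The binomial likelihood contributes p^29(1−p)^6, so the posterior is Beta(11+29, 3+6) = Beta(40, 9).
For Beta(a, b) with a, b > 1 the mode is (a−1)/(a+b−2) = 39/47 ≈ 0.830.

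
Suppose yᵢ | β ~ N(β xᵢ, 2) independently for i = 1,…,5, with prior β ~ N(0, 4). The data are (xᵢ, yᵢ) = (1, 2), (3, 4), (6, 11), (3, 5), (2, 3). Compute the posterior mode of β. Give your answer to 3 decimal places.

log p(β | y) = −Σ(yᵢ − βxᵢ)²/(2·2) − β²/(2·4) + const.
Setting the derivative to zero: Σxᵢ(yᵢ − βxᵢ)/2 − β/4 = 0, so β = Σxᵢyᵢ / (Σxᵢ² + σ²/τ²).
Σxᵢyᵢ = 1·2 + 3·4 + 6·11 + 3·5 + 2·3 = 101; Σxᵢ² = 59; σ²/τ² = 0.5.
β̂_MAP = 101 / (59 + 0.5) = 101/59.5 ≈ 1.697.

β̂_MAP = 1.697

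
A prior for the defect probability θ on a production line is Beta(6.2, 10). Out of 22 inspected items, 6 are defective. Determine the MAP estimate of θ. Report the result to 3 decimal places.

θ̂_MAP = 0.309

Prior: Beta(6.2, 10).
Data: 6 successes in 22 trials. The binomial likelihood contributes θ^6(1−θ)^16, so the posterior is Beta(6.2+6, 10+16) = Beta(12.2, 26).
For Beta(a, b) with a, b > 1 the mode is (a−1)/(a+b−2) = 11.2/36.2 ≈ 0.309.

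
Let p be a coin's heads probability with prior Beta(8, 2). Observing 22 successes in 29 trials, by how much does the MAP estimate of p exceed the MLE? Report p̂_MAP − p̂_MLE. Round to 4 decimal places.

MAP − MLE = 0.0252

Posterior is Beta(30, 9); MAP = (30−1)/(39−2) = 29/37 ≈ 0.78378.
MLE ignores the prior: p̂_MLE = k/n = 22/29 ≈ 0.75862.
Difference = 29/37 − 22/29 = 27/1073 ≈ 0.0252.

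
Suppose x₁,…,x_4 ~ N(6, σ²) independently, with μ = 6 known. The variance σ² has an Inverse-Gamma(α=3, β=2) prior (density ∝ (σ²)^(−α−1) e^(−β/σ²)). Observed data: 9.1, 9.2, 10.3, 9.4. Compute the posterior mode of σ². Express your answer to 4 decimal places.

Sum of squared deviations about the known mean: SS = (9.1−6)² + (9.2−6)² + (10.3−6)² + (9.4−6)² = 49.9.
The Normal likelihood contributes (σ²)^(−n/2) exp(−SS/(2σ²)), so the posterior is Inverse-Gamma(α + n/2, β + SS/2) = Inverse-Gamma(5, 26.95).
The mode of Inverse-Gamma(a, b) is b/(a+1) = 26.95/6 ≈ 4.4917.

σ̂²_MAP = 4.4917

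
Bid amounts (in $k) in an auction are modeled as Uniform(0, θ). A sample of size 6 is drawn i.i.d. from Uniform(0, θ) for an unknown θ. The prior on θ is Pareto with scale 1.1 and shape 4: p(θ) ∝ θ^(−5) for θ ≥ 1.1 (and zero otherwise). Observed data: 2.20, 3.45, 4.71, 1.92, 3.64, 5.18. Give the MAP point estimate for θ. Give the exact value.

The Uniform(0, θ) likelihood is θ^(−n) for θ ≥ max(xᵢ), zero otherwise. Here max(xᵢ) = 5.18.
Posterior ∝ θ^(−5) · θ^(−6) = θ^(−11) on θ ≥ max(1.1, 5.18) = 5.18.
This density is strictly decreasing in θ, so the posterior mode lies at the lower boundary of the support.

θ̂_MAP = 5.18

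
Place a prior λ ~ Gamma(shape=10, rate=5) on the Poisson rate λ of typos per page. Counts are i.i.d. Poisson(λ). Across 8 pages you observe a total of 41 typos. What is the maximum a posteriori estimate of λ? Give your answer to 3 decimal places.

λ̂_MAP = 3.846

Σxᵢ = 41, n = 8.
Posterior ∝ λ^9e^(−5λ) · λ^41e^(−8λ) = λ^50e^(−13λ), i.e. Gamma(shape=51, rate=13).
The mode of a Gamma(a, b) with a ≥ 1 (shape–rate) is (a−1)/b = 50/13 ≈ 3.846.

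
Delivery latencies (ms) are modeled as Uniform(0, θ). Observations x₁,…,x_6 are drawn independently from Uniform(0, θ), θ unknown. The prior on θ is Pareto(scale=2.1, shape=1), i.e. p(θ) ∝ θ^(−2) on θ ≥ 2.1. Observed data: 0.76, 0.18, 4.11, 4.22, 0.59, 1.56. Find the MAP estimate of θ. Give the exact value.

The Uniform(0, θ) likelihood is θ^(−n) for θ ≥ max(xᵢ), zero otherwise. Here max(xᵢ) = 4.22.
Posterior ∝ θ^(−2) · θ^(−6) = θ^(−8) on θ ≥ max(2.1, 4.22) = 4.22.
This density is strictly decreasing in θ, so the posterior mode lies at the lower boundary of the support.

θ̂_MAP = 4.22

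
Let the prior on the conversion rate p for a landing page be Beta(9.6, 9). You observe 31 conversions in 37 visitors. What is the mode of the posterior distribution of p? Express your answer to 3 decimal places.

Prior: Beta(9.6, 9).
Data: 31 successes in 37 trials. The binomial likelihood contributes p^31(1−p)^6, so the posterior is Beta(9.6+31, 9+6) = Beta(40.6, 15).
For Beta(a, b) with a, b > 1 the mode is (a−1)/(a+b−2) = 39.6/53.6 ≈ 0.739.

p̂_MAP = 0.739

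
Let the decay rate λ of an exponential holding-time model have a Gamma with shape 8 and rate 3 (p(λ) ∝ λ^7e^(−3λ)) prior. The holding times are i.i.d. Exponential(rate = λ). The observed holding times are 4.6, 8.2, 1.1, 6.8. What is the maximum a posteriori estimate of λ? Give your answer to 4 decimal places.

The Exponential(rate=λ) likelihood is ∝ λ^n e^(−λΣtᵢ). Here n = 4 and Σtᵢ = 4.6 + 8.2 + 1.1 + 6.8 = 20.7.
Posterior ∝ λ^7e^(−3λ) · λ^4e^(−20.7λ) = λ^11e^(−23.7λ), i.e. Gamma(12, 23.7).
Mode = (a−1)/b = 11/23.7 ≈ 0.4641.

λ̂_MAP = 0.4641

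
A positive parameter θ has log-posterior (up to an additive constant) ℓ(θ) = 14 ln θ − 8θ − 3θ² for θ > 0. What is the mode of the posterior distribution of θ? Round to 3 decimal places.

θ̂_MAP = 1.000

ℓ'(θ) = 14/θ − 8 − 6θ. Setting this to zero and multiplying by θ: 6θ² + 8θ − 14 = 0.
θ = (−8 + √(8² + 4·6·14)) / (2·6) = (−8 + √400) / 12 = (−8 + 20)/12 = 1.
ℓ''(θ) = −14/θ² − 6 < 0, confirming a maximum.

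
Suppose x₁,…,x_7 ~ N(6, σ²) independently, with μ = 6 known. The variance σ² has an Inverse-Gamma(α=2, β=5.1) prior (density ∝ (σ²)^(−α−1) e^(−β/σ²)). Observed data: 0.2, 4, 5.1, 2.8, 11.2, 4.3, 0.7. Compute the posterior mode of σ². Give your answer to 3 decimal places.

σ̂²_MAP = 8.993

Sum of squared deviations about the known mean: SS = (0.2−6)² + (4−6)² + (5.1−6)² + (2.8−6)² + (11.2−6)² + (4.3−6)² + (0.7−6)² = 106.71.
The Normal likelihood contributes (σ²)^(−n/2) exp(−SS/(2σ²)), so the posterior is Inverse-Gamma(α + n/2, β + SS/2) = Inverse-Gamma(5.5, 58.455).
The mode of Inverse-Gamma(a, b) is b/(a+1) = 58.455/6.5 ≈ 8.993.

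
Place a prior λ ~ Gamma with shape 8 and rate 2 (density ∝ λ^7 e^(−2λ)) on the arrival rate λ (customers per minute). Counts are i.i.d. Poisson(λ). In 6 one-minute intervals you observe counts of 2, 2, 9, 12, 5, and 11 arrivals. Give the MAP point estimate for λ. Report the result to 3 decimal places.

λ̂_MAP = 6.000

Σxᵢ = 2+2+9+12+5+11 = 41, with n = 6.
Posterior ∝ λ^7e^(−2λ) · λ^41e^(−6λ) = λ^48e^(−8λ), i.e. Gamma(shape=49, rate=8).
The mode of a Gamma(a, b) with a ≥ 1 (shape–rate) is (a−1)/b = 48/8 ≈ 6.000.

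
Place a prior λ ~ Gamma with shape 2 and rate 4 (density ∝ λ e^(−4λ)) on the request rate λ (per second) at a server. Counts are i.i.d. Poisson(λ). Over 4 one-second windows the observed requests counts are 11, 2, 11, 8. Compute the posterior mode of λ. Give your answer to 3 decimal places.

λ̂_MAP = 4.125

Σxᵢ = 11+2+11+8 = 32, with n = 4.
Posterior ∝ λe^(−4λ) · λ^32e^(−4λ) = λ^33e^(−8λ), i.e. Gamma(shape=34, rate=8).
The mode of a Gamma(a, b) with a ≥ 1 (shape–rate) is (a−1)/b = 33/8 ≈ 4.125.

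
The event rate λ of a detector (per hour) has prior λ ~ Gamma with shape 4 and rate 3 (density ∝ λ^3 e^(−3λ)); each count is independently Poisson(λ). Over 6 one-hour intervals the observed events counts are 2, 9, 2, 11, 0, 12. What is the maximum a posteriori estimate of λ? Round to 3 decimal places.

Σxᵢ = 2+9+2+11+0+12 = 36, with n = 6.
Posterior ∝ λ^3e^(−3λ) · λ^36e^(−6λ) = λ^39e^(−9λ), i.e. Gamma(shape=40, rate=9).
The mode of a Gamma(a, b) with a ≥ 1 (shape–rate) is (a−1)/b = 39/9 ≈ 4.333.

λ̂_MAP = 4.333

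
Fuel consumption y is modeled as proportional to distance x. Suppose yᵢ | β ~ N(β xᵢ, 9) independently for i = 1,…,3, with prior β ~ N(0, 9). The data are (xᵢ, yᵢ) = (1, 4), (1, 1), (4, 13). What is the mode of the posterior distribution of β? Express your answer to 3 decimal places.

log p(β | y) = −Σ(yᵢ − βxᵢ)²/(2·9) − β²/(2·9) + const.
Setting the derivative to zero: Σxᵢ(yᵢ − βxᵢ)/9 − β/9 = 0, so β = Σxᵢyᵢ / (Σxᵢ² + σ²/τ²).
Σxᵢyᵢ = 1·4 + 1·1 + 4·13 = 57; Σxᵢ² = 18; σ²/τ² = 1.
β̂_MAP = 57 / (18 + 1) = 57/19 ≈ 3.000.

β̂_MAP = 3.000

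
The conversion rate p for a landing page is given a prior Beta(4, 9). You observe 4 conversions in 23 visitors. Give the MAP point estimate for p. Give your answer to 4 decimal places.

Prior: Beta(4, 9).
Data: 4 successes in 23 trials. The binomial likelihood contributes p^4(1−p)^19, so the posterior is Beta(4+4, 9+19) = Beta(8, 28).
For Beta(a, b) with a, b > 1 the mode is (a−1)/(a+b−2) = 7/34 ≈ 0.2059.

p̂_MAP = 0.2059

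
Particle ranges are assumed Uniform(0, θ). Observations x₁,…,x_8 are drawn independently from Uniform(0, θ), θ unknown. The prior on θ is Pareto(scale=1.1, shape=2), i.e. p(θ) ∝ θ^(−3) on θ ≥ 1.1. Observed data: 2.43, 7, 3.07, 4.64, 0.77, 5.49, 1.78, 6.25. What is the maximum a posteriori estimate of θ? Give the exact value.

θ̂_MAP = 7

The Uniform(0, θ) likelihood is θ^(−n) for θ ≥ max(xᵢ), zero otherwise. Here max(xᵢ) = 7.
Posterior ∝ θ^(−3) · θ^(−8) = θ^(−11) on θ ≥ max(1.1, 7) = 7.
This density is strictly decreasing in θ, so the posterior mode lies at the lower boundary of the support.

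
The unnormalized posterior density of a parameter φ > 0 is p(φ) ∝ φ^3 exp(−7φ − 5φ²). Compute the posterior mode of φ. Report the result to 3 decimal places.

φ̂_MAP = 0.300

ℓ'(φ) = 3/φ − 7 − 10φ. Setting this to zero and multiplying by φ: 10φ² + 7φ − 3 = 0.
φ = (−7 + √(7² + 4·10·3)) / (2·10) = (−7 + √169) / 20 = (−7 + 13)/20 = 3/10.
ℓ''(φ) = −3/φ² − 10 < 0, confirming a maximum.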